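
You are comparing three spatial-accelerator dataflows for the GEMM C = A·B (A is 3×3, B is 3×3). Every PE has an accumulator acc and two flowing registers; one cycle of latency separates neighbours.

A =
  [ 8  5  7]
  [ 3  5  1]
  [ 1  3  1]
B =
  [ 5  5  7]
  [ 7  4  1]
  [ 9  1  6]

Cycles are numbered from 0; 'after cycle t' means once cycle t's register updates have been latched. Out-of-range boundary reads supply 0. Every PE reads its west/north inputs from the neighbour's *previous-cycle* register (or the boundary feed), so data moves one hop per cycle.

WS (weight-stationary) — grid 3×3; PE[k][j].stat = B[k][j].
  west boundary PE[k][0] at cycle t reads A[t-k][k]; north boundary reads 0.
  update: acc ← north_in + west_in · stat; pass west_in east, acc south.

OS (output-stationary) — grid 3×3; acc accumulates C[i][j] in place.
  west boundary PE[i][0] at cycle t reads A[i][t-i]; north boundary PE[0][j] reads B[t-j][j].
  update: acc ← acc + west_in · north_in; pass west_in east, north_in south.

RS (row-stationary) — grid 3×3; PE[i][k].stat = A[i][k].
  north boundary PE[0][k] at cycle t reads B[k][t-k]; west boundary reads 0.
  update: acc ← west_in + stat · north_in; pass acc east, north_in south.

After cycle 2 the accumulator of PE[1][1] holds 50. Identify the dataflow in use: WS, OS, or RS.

— WS: 3×3; PE[1][1] trace:
  @0  [1,1]  acc 0  |  →0  ↓0
  @1  [1,1]  acc 0  |  →0  ↓0
  @2  [1,1]  acc 60  |  →5  ↓60
— OS: 3×3; PE[1][1] trace:
  @0  [1,1]  acc 0  |  →0  ↓0
  @1  [1,1]  acc 0  |  →0  ↓0
  @2  [1,1]  acc 15  |  →3  ↓5
— RS: 3×3; PE[1][1] trace:
  @0  [1,1]  acc 0  |  →0  ↓0
  @1  [1,1]  acc 0  |  →0  ↓0
  @2  [1,1]  acc 50  |  →50  ↓7

dataflow = RS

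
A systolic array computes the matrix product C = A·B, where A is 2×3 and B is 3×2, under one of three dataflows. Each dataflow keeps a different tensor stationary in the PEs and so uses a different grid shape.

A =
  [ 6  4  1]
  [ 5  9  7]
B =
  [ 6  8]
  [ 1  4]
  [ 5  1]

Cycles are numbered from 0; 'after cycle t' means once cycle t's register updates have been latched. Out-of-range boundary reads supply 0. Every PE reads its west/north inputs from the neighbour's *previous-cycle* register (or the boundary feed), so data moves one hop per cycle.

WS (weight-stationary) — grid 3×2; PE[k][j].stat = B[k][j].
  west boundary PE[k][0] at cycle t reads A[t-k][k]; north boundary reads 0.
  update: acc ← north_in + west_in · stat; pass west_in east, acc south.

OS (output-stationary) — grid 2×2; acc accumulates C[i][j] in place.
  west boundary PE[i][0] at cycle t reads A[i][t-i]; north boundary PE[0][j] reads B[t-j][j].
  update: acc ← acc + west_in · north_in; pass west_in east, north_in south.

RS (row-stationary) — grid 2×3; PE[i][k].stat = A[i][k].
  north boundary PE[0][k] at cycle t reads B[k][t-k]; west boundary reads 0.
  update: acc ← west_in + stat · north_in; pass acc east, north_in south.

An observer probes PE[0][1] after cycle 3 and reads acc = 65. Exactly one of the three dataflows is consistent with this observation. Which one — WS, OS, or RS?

Under WS (3×2), PE[0][1]:
  @0  [0,1]  acc 0  |  →0  ↓0
  @1  [0,1]  acc 48  |  →6  ↓48
  @2  [0,1]  acc 40  |  →5  ↓40
  @3  [0,1]  acc 0  |  →0  ↓0
Under OS (2×2), PE[0][1]:
  @0  [0,1]  acc 0  |  →0  ↓0
  @1  [0,1]  acc 48  |  →6  ↓8
  @2  [0,1]  acc 64  |  →4  ↓4
  @3  [0,1]  acc 65  |  →1  ↓1
Under RS (2×3), PE[0][1]:
  @0  [0,1]  acc 0  |  →0  ↓0
  @1  [0,1]  acc 40  |  →40  ↓1
  @2  [0,1]  acc 64  |  →64  ↓4
  @3  [0,1]  acc 0  |  →0  ↓0

dataflow = OS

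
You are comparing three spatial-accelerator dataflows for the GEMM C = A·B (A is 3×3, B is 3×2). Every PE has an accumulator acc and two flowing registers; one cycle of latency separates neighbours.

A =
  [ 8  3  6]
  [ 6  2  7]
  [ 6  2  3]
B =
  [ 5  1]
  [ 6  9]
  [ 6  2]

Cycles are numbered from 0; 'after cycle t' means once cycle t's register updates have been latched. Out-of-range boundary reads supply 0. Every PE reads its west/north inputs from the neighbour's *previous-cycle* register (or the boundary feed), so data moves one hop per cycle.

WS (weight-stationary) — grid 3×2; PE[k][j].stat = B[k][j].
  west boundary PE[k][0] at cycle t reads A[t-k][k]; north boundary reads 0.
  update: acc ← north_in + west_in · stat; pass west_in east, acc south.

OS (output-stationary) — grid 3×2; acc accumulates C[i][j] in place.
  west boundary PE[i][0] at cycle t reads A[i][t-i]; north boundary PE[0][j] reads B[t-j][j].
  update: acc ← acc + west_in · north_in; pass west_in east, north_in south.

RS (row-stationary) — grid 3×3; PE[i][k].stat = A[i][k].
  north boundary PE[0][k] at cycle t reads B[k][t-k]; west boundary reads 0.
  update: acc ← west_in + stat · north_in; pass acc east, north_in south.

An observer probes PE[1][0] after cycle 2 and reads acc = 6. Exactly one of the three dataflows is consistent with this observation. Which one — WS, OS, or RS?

dataflow = RS

WS [3×2] PE[1][0] across cycles:
  cycle 0: PE[1][0] → acc 0, east 0, south 0
  cycle 1: PE[1][0] → acc 58, east 3, south 58
  cycle 2: PE[1][0] → acc 42, east 2, south 42
OS [3×2] PE[1][0] across cycles:
  cycle 0: PE[1][0] → acc 0, east 0, south 0
  cycle 1: PE[1][0] → acc 30, east 6, south 5
  cycle 2: PE[1][0] → acc 42, east 2, south 6
RS [3×3] PE[1][0] across cycles:
  cycle 0: PE[1][0] → acc 0, east 0, south 0
  cycle 1: PE[1][0] → acc 30, east 30, south 5
  cycle 2: PE[1][0] → acc 6, east 6, south 1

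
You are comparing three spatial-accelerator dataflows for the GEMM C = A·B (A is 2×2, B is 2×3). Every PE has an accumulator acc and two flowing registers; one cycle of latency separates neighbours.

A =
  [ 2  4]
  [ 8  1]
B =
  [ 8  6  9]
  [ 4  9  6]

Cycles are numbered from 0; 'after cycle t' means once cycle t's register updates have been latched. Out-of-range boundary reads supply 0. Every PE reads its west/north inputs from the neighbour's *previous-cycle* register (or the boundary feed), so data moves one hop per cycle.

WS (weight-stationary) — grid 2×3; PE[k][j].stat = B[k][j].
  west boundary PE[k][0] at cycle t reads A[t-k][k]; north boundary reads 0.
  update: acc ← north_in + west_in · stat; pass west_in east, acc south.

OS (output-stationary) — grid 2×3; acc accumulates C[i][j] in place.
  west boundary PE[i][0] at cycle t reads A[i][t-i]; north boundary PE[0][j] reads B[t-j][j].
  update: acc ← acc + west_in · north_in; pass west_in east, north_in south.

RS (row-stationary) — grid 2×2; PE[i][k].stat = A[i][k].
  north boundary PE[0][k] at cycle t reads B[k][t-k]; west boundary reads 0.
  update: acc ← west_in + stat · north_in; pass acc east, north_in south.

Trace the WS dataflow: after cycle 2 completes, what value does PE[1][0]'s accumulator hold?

PE[1][0].acc = 68

Tracing WS — 2×3 array, target PE[1][0]:
  step 0 · PE0,0: acc=16; fwd→2 fwd↓16
  step 0 · PE1,0: acc=0; fwd→0 fwd↓0
  step 1 · PE0,0: acc=64; fwd→8 fwd↓64
  step 1 · PE1,0: acc=32; fwd→4 fwd↓32
  step 2 · PE0,0: acc=0; fwd→0 fwd↓0
  step 2 · PE1,0: acc=68; fwd→1 fwd↓68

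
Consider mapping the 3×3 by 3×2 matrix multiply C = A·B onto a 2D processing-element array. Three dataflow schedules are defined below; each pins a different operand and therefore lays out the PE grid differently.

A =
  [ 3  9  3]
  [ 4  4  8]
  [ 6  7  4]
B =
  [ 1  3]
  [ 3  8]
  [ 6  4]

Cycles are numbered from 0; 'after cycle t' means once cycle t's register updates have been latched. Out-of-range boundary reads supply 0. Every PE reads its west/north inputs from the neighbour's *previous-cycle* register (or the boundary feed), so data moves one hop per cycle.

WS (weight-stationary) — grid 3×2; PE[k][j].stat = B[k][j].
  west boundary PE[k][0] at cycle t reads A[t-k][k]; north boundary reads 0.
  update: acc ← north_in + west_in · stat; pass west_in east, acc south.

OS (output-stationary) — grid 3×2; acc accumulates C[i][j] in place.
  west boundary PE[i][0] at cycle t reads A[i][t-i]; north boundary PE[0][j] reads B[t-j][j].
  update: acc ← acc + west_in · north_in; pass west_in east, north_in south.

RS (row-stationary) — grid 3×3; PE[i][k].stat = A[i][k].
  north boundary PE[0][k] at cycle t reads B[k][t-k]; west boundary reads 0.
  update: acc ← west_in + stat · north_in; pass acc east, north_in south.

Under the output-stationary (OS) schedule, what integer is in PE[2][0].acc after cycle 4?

PE[2][0].acc = 51

Tracing OS — 3×2 array, target PE[2][0]:
  [0] (1,0) acc=0 (h:0 v:0)
  [0] (2,0) acc=0 (h:0 v:0)
  [1] (1,0) acc=4 (h:4 v:1)
  [1] (2,0) acc=0 (h:0 v:0)
  [2] (1,0) acc=16 (h:4 v:3)
  [2] (2,0) acc=6 (h:6 v:1)
  [3] (1,0) acc=64 (h:8 v:6)
  [3] (2,0) acc=27 (h:7 v:3)
  [4] (1,0) acc=64 (h:0 v:0)
  [4] (2,0) acc=51 (h:4 v:6)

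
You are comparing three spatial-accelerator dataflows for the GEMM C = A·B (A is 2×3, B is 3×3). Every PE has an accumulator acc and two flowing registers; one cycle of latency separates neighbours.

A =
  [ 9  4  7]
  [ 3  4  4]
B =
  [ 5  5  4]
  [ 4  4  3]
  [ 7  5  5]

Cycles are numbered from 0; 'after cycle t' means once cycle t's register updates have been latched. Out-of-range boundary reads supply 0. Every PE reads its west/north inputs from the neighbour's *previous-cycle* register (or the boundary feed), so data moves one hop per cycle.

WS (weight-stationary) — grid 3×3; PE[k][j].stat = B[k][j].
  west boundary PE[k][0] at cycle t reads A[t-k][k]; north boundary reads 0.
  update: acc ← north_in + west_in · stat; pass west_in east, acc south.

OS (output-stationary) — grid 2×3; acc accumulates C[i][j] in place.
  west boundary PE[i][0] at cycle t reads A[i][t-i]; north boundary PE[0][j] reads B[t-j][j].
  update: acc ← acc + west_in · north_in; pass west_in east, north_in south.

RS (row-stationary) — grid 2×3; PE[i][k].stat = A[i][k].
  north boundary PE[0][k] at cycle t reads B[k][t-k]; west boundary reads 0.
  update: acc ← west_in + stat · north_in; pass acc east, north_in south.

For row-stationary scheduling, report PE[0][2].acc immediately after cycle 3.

PE[0][2].acc = 96

RS (2×3). Following PE[0][2] plus its west/north inputs:
  c0 r0c1: 0 / 0 / 0
  c0 r0c2: 0 / 0 / 0
  c1 r0c1: 61 / 61 / 4
  c1 r0c2: 0 / 0 / 0
  c2 r0c1: 61 / 61 / 4
  c2 r0c2: 110 / 110 / 7
  c3 r0c1: 48 / 48 / 3
  c3 r0c2: 96 / 96 / 5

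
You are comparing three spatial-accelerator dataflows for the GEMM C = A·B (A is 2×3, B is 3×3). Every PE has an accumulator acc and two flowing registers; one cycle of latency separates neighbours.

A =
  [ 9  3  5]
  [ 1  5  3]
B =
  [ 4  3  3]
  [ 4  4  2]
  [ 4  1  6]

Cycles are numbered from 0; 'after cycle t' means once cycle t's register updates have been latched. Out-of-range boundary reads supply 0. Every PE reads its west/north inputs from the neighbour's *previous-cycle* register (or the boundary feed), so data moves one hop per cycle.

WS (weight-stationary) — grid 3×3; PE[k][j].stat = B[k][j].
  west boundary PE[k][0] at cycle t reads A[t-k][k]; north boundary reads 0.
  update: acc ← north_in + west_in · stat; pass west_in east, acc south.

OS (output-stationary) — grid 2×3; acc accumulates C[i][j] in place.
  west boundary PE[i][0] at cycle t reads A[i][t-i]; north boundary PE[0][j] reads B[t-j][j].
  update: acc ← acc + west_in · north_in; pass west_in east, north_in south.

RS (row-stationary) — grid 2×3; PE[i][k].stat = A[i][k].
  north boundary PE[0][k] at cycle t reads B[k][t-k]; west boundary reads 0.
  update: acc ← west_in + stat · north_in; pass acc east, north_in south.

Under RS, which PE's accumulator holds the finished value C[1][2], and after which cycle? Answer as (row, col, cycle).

RS — PE[1][2] is where C[1][2] collects:
  [0] (1,2) acc=0 (h:0 v:0)
  [1] (1,2) acc=0 (h:0 v:0)
  [2] (1,2) acc=0 (h:0 v:0)
  [3] (1,2) acc=36 (h:36 v:4)
  [4] (1,2) acc=26 (h:26 v:1)
  [5] (1,2) acc=31 (h:31 v:6)

(row, col, cycle) = (1, 2, 5)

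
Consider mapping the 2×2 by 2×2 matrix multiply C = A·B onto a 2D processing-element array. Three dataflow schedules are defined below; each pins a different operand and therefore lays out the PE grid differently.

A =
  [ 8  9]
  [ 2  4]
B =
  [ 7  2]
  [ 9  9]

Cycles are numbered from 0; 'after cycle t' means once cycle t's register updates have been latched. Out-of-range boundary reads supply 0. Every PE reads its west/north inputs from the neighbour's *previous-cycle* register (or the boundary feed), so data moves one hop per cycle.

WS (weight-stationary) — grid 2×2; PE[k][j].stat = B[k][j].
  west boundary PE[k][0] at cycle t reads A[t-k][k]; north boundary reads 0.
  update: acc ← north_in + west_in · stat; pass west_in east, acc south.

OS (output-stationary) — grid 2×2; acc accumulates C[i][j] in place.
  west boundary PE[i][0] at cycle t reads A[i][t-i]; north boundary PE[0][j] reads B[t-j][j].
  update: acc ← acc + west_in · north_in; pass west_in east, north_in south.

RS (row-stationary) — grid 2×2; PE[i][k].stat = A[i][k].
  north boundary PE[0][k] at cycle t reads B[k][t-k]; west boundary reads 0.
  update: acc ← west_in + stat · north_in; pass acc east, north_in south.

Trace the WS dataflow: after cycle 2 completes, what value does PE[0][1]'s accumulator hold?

PE[0][1].acc = 4

Tracing WS — 2×2 array, target PE[0][1]:
  c0 r0c0: 56 / 8 / 56
  c0 r0c1: 0 / 0 / 0
  c1 r0c0: 14 / 2 / 14
  c1 r0c1: 16 / 8 / 16
  c2 r0c0: 0 / 0 / 0
  c2 r0c1: 4 / 2 / 4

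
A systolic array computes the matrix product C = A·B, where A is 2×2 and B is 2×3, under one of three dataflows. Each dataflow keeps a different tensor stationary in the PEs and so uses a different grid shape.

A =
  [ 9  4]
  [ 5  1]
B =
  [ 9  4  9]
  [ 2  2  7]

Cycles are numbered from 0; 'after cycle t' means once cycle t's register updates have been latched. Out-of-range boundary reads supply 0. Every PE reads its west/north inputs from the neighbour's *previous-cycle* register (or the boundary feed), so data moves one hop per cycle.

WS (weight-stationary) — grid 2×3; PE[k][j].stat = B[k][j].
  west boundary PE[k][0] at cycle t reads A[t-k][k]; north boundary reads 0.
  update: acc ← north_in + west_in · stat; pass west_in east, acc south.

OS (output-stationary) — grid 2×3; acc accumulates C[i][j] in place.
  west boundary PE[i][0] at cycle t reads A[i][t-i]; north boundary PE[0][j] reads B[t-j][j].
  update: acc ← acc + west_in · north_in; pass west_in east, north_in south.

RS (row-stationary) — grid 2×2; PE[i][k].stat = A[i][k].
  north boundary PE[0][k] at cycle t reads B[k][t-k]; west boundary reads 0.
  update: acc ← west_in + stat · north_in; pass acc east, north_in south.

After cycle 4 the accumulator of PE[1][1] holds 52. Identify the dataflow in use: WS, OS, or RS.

WS (2×3 grid), PE[1][1]:
  after 0 — PE[1][1] acc=0, pass-E 0, pass-S 0
  after 1 — PE[1][1] acc=0, pass-E 0, pass-S 0
  after 2 — PE[1][1] acc=44, pass-E 4, pass-S 44
  after 3 — PE[1][1] acc=22, pass-E 1, pass-S 22
  after 4 — PE[1][1] acc=0, pass-E 0, pass-S 0
OS (2×3 grid), PE[1][1]:
  after 0 — PE[1][1] acc=0, pass-E 0, pass-S 0
  after 1 — PE[1][1] acc=0, pass-E 0, pass-S 0
  after 2 — PE[1][1] acc=20, pass-E 5, pass-S 4
  after 3 — PE[1][1] acc=22, pass-E 1, pass-S 2
  after 4 — PE[1][1] acc=22, pass-E 0, pass-S 0
RS (2×2 grid), PE[1][1]:
  after 0 — PE[1][1] acc=0, pass-E 0, pass-S 0
  after 1 — PE[1][1] acc=0, pass-E 0, pass-S 0
  after 2 — PE[1][1] acc=47, pass-E 47, pass-S 2
  after 3 — PE[1][1] acc=22, pass-E 22, pass-S 2
  after 4 — PE[1][1] acc=52, pass-E 52, pass-S 7

dataflow = RS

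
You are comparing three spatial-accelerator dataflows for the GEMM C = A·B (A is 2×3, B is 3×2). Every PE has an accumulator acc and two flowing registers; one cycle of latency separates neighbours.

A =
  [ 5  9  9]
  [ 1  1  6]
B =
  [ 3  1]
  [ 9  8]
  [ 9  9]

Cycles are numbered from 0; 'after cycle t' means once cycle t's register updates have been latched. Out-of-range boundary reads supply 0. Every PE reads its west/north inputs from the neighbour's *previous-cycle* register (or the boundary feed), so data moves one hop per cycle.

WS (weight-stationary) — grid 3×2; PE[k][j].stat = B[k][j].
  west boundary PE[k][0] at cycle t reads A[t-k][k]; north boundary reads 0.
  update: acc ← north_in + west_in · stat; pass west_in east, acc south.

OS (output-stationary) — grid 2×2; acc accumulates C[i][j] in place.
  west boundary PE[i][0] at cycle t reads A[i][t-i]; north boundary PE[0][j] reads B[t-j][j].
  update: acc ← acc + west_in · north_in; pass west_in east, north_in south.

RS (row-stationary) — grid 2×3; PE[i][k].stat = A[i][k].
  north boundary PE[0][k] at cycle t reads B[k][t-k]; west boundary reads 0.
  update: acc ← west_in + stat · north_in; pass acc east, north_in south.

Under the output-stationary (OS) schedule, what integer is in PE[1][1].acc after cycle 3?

OS 2×2: PE[1][1] cycle-by-cycle (with neighbour feeds):
  c0 r0c1: 0 / 0 / 0
  c0 r1c0: 0 / 0 / 0
  c0 r1c1: 0 / 0 / 0
  c1 r0c1: 5 / 5 / 1
  c1 r1c0: 3 / 1 / 3
  c1 r1c1: 0 / 0 / 0
  c2 r0c1: 77 / 9 / 8
  c2 r1c0: 12 / 1 / 9
  c2 r1c1: 1 / 1 / 1
  c3 r0c1: 158 / 9 / 9
  c3 r1c0: 66 / 6 / 9
  c3 r1c1: 9 / 1 / 8

PE[1][1].acc = 9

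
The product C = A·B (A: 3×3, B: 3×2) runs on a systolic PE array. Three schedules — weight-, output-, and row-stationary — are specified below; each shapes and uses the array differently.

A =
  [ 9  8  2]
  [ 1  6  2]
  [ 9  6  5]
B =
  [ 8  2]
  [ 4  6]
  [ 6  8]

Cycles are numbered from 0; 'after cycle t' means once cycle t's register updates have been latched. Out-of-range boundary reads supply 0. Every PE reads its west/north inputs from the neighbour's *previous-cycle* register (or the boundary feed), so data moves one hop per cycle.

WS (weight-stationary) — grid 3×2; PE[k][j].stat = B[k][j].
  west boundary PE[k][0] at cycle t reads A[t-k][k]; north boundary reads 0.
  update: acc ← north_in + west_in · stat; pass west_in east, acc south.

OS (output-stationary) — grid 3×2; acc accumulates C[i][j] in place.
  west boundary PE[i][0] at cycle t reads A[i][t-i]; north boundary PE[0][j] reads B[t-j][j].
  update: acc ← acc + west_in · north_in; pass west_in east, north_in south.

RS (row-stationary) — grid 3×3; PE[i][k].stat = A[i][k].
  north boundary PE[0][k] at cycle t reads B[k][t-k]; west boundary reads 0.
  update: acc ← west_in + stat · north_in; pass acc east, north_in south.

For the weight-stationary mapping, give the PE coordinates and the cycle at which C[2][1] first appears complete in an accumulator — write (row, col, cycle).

(row, col, cycle) = (2, 1, 5)

WS — PE[2][1] is where C[2][1] collects:
  c0 r2c1: 0 / 0 / 0
  c1 r2c1: 0 / 0 / 0
  c2 r2c1: 0 / 0 / 0
  c3 r2c1: 82 / 2 / 82
  c4 r2c1: 54 / 2 / 54
  c5 r2c1: 94 / 5 / 94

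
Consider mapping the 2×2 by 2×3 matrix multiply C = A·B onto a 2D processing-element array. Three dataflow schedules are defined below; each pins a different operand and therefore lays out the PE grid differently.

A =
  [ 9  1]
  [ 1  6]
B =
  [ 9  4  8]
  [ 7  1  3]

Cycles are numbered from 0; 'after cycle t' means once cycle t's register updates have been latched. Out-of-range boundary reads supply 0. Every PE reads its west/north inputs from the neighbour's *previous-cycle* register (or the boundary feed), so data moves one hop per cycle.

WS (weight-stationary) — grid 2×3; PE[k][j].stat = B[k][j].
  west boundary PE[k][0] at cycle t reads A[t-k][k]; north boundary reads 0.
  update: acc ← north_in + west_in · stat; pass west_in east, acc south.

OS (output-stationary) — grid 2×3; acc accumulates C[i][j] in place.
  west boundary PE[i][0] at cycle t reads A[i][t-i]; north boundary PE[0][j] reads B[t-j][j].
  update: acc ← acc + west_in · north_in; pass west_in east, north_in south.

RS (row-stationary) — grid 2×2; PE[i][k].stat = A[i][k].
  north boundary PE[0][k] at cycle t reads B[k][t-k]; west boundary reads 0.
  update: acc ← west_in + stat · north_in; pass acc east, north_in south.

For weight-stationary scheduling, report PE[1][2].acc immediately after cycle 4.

PE[1][2].acc = 26

WS on a 2×3 grid — tracing PE[1][2] and its feeders:
  after 0 — PE[0][2] acc=0, pass-E 0, pass-S 0
  after 0 — PE[1][1] acc=0, pass-E 0, pass-S 0
  after 0 — PE[1][2] acc=0, pass-E 0, pass-S 0
  after 1 — PE[0][2] acc=0, pass-E 0, pass-S 0
  after 1 — PE[1][1] acc=0, pass-E 0, pass-S 0
  after 1 — PE[1][2] acc=0, pass-E 0, pass-S 0
  after 2 — PE[0][2] acc=72, pass-E 9, pass-S 72
  after 2 — PE[1][1] acc=37, pass-E 1, pass-S 37
  after 2 — PE[1][2] acc=0, pass-E 0, pass-S 0
  after 3 — PE[0][2] acc=8, pass-E 1, pass-S 8
  after 3 — PE[1][1] acc=10, pass-E 6, pass-S 10
  after 3 — PE[1][2] acc=75, pass-E 1, pass-S 75
  after 4 — PE[0][2] acc=0, pass-E 0, pass-S 0
  after 4 — PE[1][1] acc=0, pass-E 0, pass-S 0
  after 4 — PE[1][2] acc=26, pass-E 6, pass-S 26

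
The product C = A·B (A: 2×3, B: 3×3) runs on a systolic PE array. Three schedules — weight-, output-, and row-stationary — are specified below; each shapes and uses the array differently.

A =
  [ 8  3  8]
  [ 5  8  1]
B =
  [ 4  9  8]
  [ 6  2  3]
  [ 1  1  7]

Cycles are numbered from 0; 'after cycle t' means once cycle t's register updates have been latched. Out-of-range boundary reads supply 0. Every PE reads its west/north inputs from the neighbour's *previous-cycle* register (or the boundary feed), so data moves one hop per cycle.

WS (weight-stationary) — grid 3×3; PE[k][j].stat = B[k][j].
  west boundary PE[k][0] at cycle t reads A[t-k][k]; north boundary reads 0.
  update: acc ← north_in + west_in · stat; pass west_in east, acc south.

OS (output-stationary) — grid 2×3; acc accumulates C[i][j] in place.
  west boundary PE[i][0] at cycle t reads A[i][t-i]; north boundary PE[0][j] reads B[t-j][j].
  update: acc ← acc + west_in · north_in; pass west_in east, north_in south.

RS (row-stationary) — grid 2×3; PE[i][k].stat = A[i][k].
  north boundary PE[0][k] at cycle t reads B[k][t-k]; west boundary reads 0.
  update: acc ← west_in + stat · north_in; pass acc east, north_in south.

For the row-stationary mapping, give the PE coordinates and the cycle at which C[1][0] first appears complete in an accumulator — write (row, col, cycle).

RS: C[1][0] accumulates in PE[1][2]:
  t=0 PE[1][2]: acc=0 h=0 v=0
  t=1 PE[1][2]: acc=0 h=0 v=0
  t=2 PE[1][2]: acc=0 h=0 v=0
  t=3 PE[1][2]: acc=69 h=69 v=1

(row, col, cycle) = (1, 2, 3)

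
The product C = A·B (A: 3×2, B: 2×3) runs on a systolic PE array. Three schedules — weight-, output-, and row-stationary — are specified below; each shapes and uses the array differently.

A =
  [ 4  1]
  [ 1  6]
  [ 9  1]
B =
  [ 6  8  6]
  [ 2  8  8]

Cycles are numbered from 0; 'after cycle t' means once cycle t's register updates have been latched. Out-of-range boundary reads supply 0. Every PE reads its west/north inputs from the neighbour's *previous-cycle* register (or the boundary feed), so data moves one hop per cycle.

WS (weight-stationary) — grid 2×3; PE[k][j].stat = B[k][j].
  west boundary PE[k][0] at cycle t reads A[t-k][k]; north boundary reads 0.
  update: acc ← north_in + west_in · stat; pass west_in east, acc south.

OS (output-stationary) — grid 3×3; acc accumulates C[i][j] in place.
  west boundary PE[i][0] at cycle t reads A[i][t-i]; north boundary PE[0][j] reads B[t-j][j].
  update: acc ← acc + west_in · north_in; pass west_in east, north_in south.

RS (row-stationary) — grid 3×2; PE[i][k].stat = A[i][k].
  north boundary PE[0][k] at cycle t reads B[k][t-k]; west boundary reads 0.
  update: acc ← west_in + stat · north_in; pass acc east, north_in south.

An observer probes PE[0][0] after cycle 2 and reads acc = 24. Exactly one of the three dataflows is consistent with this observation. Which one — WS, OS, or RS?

WS (2×3 grid), PE[0][0]:
  t=0 PE[0][0]: acc=24 h=4 v=24
  t=1 PE[0][0]: acc=6 h=1 v=6
  t=2 PE[0][0]: acc=54 h=9 v=54
OS (3×3 grid), PE[0][0]:
  t=0 PE[0][0]: acc=24 h=4 v=6
  t=1 PE[0][0]: acc=26 h=1 v=2
  t=2 PE[0][0]: acc=26 h=0 v=0
RS (3×2 grid), PE[0][0]:
  t=0 PE[0][0]: acc=24 h=24 v=6
  t=1 PE[0][0]: acc=32 h=32 v=8
  t=2 PE[0][0]: acc=24 h=24 v=6

dataflow = RS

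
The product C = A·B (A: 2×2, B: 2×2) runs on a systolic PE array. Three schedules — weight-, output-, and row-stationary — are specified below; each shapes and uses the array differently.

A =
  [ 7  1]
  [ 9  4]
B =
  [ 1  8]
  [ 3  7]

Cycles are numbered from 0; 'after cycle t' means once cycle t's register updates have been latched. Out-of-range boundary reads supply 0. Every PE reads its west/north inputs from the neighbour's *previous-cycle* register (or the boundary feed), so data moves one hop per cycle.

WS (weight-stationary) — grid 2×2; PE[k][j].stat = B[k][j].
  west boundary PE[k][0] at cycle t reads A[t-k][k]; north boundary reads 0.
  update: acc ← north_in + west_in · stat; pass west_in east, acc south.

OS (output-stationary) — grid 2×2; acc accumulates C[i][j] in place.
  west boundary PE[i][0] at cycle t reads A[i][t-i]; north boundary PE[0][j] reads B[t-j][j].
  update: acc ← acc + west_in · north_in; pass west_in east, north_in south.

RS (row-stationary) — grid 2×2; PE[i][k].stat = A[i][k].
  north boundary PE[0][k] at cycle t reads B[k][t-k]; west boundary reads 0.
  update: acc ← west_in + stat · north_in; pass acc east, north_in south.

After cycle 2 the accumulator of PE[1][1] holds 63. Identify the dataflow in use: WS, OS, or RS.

dataflow = WS

WS [2×2] PE[1][1] across cycles:
  0: (1,1).acc=0  regs=<0,0>
  1: (1,1).acc=0  regs=<0,0>
  2: (1,1).acc=63  regs=<1,63>
OS [2×2] PE[1][1] across cycles:
  0: (1,1).acc=0  regs=<0,0>
  1: (1,1).acc=0  regs=<0,0>
  2: (1,1).acc=72  regs=<9,8>
RS [2×2] PE[1][1] across cycles:
  0: (1,1).acc=0  regs=<0,0>
  1: (1,1).acc=0  regs=<0,0>
  2: (1,1).acc=21  regs=<21,3>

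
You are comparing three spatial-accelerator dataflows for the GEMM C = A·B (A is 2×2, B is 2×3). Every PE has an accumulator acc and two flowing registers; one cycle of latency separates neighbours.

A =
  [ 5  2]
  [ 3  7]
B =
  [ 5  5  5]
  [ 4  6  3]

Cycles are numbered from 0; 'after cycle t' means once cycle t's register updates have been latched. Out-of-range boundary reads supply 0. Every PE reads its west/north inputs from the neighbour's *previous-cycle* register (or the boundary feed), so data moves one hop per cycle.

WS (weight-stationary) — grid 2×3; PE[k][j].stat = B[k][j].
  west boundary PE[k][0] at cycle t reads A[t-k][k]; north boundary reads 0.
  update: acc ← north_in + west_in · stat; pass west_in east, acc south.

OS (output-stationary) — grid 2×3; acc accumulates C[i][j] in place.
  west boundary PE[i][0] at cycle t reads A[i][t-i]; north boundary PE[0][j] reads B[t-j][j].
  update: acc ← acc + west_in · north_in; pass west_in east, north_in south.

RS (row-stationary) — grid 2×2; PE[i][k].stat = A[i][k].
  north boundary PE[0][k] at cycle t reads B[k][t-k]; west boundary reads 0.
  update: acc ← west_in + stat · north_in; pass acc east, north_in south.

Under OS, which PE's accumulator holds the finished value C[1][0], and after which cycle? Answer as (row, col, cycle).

OS: C[1][0] accumulates in PE[1][0]:
  [0] (1,0) acc=0 (h:0 v:0)
  [1] (1,0) acc=15 (h:3 v:5)
  [2] (1,0) acc=43 (h:7 v:4)

(row, col, cycle) = (1, 0, 2)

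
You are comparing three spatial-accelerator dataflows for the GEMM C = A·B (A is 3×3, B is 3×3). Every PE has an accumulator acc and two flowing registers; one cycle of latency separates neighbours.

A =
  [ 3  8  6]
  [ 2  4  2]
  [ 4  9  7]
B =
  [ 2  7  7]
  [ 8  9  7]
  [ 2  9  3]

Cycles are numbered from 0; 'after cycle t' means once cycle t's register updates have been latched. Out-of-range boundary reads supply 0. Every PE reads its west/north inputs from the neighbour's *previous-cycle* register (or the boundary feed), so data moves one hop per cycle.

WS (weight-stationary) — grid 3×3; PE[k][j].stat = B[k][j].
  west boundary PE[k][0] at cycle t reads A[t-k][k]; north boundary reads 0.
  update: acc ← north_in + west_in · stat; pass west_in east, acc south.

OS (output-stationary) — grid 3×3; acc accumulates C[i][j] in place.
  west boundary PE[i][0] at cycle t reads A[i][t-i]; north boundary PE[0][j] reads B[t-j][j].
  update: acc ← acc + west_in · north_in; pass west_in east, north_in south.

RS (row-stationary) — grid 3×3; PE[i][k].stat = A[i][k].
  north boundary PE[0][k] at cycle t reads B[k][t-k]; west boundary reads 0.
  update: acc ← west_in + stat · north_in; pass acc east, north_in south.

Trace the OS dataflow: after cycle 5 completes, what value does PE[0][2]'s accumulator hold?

OS on a 3×3 grid — tracing PE[0][2] and its feeders:
  0: (0,1).acc=0  regs=<0,0>
  0: (0,2).acc=0  regs=<0,0>
  1: (0,1).acc=21  regs=<3,7>
  1: (0,2).acc=0  regs=<0,0>
  2: (0,1).acc=93  regs=<8,9>
  2: (0,2).acc=21  regs=<3,7>
  3: (0,1).acc=147  regs=<6,9>
  3: (0,2).acc=77  regs=<8,7>
  4: (0,1).acc=147  regs=<0,0>
  4: (0,2).acc=95  regs=<6,3>
  5: (0,1).acc=147  regs=<0,0>
  5: (0,2).acc=95  regs=<0,0>

PE[0][2].acc = 95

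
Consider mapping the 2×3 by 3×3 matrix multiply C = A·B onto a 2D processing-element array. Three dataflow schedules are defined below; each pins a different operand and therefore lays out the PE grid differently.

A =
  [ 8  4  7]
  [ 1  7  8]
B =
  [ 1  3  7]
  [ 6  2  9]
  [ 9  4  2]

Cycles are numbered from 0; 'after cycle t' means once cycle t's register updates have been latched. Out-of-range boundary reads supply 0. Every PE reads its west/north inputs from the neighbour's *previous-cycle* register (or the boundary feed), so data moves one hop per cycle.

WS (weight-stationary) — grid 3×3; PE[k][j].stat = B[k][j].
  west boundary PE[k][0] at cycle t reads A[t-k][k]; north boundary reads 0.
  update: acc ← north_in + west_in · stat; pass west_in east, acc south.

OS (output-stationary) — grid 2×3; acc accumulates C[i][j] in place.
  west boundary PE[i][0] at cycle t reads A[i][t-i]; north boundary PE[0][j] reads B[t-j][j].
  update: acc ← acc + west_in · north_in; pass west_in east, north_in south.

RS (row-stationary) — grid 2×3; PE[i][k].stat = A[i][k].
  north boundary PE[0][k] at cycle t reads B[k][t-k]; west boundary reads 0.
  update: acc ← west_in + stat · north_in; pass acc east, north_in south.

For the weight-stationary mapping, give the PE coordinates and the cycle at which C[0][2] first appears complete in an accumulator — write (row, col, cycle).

WS: C[0][2] accumulates in PE[2][2]:
  0: (2,2).acc=0  regs=<0,0>
  1: (2,2).acc=0  regs=<0,0>
  2: (2,2).acc=0  regs=<0,0>
  3: (2,2).acc=0  regs=<0,0>
  4: (2,2).acc=106  regs=<7,106>

(row, col, cycle) = (2, 2, 4)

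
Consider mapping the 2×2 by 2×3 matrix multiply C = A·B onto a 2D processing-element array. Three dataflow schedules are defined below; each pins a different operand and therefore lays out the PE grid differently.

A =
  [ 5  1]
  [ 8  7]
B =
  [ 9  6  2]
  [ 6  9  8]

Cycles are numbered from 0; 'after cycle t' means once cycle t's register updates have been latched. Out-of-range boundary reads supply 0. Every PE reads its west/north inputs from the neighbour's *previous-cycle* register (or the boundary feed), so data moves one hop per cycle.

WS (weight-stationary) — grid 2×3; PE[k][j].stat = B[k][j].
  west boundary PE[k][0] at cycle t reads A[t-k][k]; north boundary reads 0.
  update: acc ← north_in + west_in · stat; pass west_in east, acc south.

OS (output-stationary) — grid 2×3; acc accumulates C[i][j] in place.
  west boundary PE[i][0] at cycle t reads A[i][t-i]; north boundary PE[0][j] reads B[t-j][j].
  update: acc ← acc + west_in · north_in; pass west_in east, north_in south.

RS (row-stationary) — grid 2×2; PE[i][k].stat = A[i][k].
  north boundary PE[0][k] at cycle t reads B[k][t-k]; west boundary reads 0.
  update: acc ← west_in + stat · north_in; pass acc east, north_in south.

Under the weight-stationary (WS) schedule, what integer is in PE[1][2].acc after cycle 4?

WS on a 2×3 grid — tracing PE[1][2] and its feeders:
  after 0 — PE[0][2] acc=0, pass-E 0, pass-S 0
  after 0 — PE[1][1] acc=0, pass-E 0, pass-S 0
  after 0 — PE[1][2] acc=0, pass-E 0, pass-S 0
  after 1 — PE[0][2] acc=0, pass-E 0, pass-S 0
  after 1 — PE[1][1] acc=0, pass-E 0, pass-S 0
  after 1 — PE[1][2] acc=0, pass-E 0, pass-S 0
  after 2 — PE[0][2] acc=10, pass-E 5, pass-S 10
  after 2 — PE[1][1] acc=39, pass-E 1, pass-S 39
  after 2 — PE[1][2] acc=0, pass-E 0, pass-S 0
  after 3 — PE[0][2] acc=16, pass-E 8, pass-S 16
  after 3 — PE[1][1] acc=111, pass-E 7, pass-S 111
  after 3 — PE[1][2] acc=18, pass-E 1, pass-S 18
  after 4 — PE[0][2] acc=0, pass-E 0, pass-S 0
  after 4 — PE[1][1] acc=0, pass-E 0, pass-S 0
  after 4 — PE[1][2] acc=72, pass-E 7, pass-S 72

PE[1][2].acc = 72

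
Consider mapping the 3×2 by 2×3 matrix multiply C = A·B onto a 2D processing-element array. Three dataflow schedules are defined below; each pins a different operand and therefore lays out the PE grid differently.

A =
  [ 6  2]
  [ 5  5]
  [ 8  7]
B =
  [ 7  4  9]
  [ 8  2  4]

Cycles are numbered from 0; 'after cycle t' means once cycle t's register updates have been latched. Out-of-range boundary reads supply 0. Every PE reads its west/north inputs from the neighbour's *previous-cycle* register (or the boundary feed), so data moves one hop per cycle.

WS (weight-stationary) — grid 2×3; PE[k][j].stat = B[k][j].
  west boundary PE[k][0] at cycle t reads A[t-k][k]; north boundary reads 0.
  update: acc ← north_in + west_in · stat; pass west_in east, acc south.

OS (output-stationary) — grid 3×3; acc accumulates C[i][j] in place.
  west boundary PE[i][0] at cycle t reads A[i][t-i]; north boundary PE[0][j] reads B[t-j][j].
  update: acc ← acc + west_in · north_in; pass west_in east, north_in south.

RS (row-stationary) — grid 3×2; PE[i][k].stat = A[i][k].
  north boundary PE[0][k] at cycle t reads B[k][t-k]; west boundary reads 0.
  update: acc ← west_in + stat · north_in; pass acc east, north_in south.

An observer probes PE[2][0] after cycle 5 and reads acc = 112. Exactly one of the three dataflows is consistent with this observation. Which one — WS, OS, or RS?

WS (2×3): PE[2][0] does not exist.
OS [3×3] PE[2][0] across cycles:
  t=0 PE[2][0]: acc=0 h=0 v=0
  t=1 PE[2][0]: acc=0 h=0 v=0
  t=2 PE[2][0]: acc=56 h=8 v=7
  t=3 PE[2][0]: acc=112 h=7 v=8
  t=4 PE[2][0]: acc=112 h=0 v=0
  t=5 PE[2][0]: acc=112 h=0 v=0
RS [3×2] PE[2][0] across cycles:
  t=0 PE[2][0]: acc=0 h=0 v=0
  t=1 PE[2][0]: acc=0 h=0 v=0
  t=2 PE[2][0]: acc=56 h=56 v=7
  t=3 PE[2][0]: acc=32 h=32 v=4
  t=4 PE[2][0]: acc=72 h=72 v=9
  t=5 PE[2][0]: acc=0 h=0 v=0

dataflow = OS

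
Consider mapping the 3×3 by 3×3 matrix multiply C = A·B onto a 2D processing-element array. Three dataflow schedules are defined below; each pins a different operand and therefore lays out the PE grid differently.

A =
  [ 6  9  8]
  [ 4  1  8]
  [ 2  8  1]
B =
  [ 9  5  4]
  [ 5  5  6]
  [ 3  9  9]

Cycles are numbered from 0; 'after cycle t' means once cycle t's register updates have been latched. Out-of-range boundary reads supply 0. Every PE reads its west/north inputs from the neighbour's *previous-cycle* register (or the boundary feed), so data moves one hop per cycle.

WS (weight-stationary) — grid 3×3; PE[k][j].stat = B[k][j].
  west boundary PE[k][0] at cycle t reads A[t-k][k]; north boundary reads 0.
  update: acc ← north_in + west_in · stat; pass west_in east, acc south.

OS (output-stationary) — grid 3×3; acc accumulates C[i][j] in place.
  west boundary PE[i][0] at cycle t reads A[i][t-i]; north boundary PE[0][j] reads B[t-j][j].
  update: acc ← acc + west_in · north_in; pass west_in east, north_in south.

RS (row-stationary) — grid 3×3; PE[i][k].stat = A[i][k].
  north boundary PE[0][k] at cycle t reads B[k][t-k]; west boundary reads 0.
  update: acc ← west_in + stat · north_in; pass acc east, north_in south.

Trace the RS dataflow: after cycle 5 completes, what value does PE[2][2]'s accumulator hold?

Tracing RS — 3×3 array, target PE[2][2]:
  [0] (1,2) acc=0 (h:0 v:0)
  [0] (2,1) acc=0 (h:0 v:0)
  [0] (2,2) acc=0 (h:0 v:0)
  [1] (1,2) acc=0 (h:0 v:0)
  [1] (2,1) acc=0 (h:0 v:0)
  [1] (2,2) acc=0 (h:0 v:0)
  [2] (1,2) acc=0 (h:0 v:0)
  [2] (2,1) acc=0 (h:0 v:0)
  [2] (2,2) acc=0 (h:0 v:0)
  [3] (1,2) acc=65 (h:65 v:3)
  [3] (2,1) acc=58 (h:58 v:5)
  [3] (2,2) acc=0 (h:0 v:0)
  [4] (1,2) acc=97 (h:97 v:9)
  [4] (2,1) acc=50 (h:50 v:5)
  [4] (2,2) acc=61 (h:61 v:3)
  [5] (1,2) acc=94 (h:94 v:9)
  [5] (2,1) acc=56 (h:56 v:6)
  [5] (2,2) acc=59 (h:59 v:9)

PE[2][2].acc = 59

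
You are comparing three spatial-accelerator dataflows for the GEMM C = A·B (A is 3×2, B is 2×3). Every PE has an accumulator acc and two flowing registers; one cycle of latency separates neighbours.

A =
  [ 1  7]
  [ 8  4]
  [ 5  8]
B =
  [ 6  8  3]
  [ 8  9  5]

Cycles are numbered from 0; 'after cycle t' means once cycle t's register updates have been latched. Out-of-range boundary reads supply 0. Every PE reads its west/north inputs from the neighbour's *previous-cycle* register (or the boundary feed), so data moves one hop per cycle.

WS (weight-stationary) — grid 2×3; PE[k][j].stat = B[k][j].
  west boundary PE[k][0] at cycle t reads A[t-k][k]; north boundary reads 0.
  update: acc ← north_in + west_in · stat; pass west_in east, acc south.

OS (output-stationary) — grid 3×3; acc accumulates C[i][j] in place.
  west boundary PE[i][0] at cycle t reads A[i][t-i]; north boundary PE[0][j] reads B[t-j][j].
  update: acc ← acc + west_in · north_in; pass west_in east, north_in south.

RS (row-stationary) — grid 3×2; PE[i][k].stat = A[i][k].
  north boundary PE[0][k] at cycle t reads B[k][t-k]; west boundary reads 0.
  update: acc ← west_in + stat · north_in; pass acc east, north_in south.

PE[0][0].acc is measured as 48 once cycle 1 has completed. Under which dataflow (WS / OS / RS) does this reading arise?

WS (2×3 grid), PE[0][0]:
  [0] (0,0) acc=6 (h:1 v:6)
  [1] (0,0) acc=48 (h:8 v:48)
OS (3×3 grid), PE[0][0]:
  [0] (0,0) acc=6 (h:1 v:6)
  [1] (0,0) acc=62 (h:7 v:8)
RS (3×2 grid), PE[0][0]:
  [0] (0,0) acc=6 (h:6 v:6)
  [1] (0,0) acc=8 (h:8 v:8)

dataflow = WS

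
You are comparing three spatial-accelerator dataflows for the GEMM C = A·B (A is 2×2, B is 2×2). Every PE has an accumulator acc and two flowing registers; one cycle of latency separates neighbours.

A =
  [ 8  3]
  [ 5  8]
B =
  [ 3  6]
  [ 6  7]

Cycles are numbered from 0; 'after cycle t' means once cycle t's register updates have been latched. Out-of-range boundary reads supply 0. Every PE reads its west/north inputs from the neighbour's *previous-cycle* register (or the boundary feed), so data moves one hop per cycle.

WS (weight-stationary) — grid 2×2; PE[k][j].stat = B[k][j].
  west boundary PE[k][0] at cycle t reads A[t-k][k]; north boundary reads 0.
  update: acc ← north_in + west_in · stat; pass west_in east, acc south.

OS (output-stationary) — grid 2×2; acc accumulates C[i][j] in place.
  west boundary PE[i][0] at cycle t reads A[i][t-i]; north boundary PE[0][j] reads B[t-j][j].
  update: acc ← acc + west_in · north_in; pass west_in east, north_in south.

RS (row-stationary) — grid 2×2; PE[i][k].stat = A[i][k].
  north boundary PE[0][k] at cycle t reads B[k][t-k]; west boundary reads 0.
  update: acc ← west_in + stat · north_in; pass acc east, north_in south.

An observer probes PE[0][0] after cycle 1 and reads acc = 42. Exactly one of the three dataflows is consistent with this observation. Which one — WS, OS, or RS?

dataflow = OS

WS (2×2 grid), PE[0][0]:
  @0  [0,0]  acc 24  |  →8  ↓24
  @1  [0,0]  acc 15  |  →5  ↓15
OS (2×2 grid), PE[0][0]:
  @0  [0,0]  acc 24  |  →8  ↓3
  @1  [0,0]  acc 42  |  →3  ↓6
RS (2×2 grid), PE[0][0]:
  @0  [0,0]  acc 24  |  →24  ↓3
  @1  [0,0]  acc 48  |  →48  ↓6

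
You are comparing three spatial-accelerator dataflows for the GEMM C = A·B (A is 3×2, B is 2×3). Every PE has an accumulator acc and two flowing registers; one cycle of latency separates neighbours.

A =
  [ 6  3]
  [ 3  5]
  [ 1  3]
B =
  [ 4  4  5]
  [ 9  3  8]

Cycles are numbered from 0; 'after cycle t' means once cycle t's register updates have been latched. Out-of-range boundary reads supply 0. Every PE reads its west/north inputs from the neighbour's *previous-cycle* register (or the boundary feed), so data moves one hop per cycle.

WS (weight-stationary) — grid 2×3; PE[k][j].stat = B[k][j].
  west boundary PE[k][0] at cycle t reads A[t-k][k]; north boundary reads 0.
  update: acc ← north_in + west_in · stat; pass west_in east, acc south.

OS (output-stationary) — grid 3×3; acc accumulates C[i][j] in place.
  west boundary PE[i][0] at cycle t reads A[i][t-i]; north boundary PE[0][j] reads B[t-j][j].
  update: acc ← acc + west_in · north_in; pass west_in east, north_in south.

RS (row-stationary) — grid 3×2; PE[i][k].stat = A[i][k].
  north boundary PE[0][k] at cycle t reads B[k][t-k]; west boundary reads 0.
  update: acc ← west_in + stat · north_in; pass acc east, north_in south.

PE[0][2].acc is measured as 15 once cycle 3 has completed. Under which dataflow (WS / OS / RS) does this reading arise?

dataflow = WS

WS (2×3 grid), PE[0][2]:
  after 0 — PE[0][2] acc=0, pass-E 0, pass-S 0
  after 1 — PE[0][2] acc=0, pass-E 0, pass-S 0
  after 2 — PE[0][2] acc=30, pass-E 6, pass-S 30
  after 3 — PE[0][2] acc=15, pass-E 3, pass-S 15
OS (3×3 grid), PE[0][2]:
  after 0 — PE[0][2] acc=0, pass-E 0, pass-S 0
  after 1 — PE[0][2] acc=0, pass-E 0, pass-S 0
  after 2 — PE[0][2] acc=30, pass-E 6, pass-S 5
  after 3 — PE[0][2] acc=54, pass-E 3, pass-S 8
RS (3×2): PE[0][2] does not exist.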